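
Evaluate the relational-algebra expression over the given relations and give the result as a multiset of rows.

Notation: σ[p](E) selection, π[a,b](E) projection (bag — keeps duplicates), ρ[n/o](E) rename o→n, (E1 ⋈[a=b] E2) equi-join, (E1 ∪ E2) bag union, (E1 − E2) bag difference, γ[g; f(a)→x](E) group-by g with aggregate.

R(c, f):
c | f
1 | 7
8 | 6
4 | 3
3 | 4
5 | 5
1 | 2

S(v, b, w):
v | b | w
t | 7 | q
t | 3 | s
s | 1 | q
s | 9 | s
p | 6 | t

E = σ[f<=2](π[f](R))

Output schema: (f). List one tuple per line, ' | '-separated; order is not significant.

Row counts bottom-up:
  R → 6
  π[f](R) → 6
  σ[f<=2](π[f](R)) → 1

== RESULT ==
f
2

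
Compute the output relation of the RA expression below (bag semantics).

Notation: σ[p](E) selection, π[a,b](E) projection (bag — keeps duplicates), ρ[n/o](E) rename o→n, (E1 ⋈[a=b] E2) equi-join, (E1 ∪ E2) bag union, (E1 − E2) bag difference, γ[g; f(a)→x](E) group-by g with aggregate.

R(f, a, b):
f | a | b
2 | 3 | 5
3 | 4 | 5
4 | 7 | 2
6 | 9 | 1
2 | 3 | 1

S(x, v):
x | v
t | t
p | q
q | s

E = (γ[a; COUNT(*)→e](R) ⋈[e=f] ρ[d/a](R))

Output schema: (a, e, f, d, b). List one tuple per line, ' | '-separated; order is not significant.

Stepwise |·|:
  R → 5
  γ[a; COUNT(*)→e](R) → 4
  R → 5
  ρ[d/a](R) → 5
  (γ[a; COUNT(*)→e](R) ⋈[e=f] ρ[d/a](R)) → 2

== RESULT ==
a | e | f | d | b
3 | 2 | 2 | 3 | 1
3 | 2 | 2 | 3 | 5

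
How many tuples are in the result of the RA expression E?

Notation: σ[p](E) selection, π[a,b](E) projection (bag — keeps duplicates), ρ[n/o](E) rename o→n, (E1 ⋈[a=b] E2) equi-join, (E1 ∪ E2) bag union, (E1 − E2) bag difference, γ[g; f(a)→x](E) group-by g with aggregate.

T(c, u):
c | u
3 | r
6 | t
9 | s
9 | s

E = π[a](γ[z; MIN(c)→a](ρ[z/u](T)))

Stepwise |·|:
  T → 4
  ρ[z/u](T) → 4
  γ[z; MIN(c)→a](ρ[z/u](T)) → 3
  π[a](γ[z; MIN(c)→a](ρ[z/u](T))) → 3

|E| = 3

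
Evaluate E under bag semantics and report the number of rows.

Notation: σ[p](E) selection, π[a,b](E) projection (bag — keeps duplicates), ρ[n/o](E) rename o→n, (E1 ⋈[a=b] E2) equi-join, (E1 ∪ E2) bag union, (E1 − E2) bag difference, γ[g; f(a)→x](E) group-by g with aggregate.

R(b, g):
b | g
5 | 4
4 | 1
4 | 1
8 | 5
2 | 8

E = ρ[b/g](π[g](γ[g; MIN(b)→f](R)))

Per-node cardinality:
  R → 5
  γ[g; MIN(b)→f](R) → 4
  π[g](γ[g; MIN(b)→f](R)) → 4
  ρ[b/g](π[g](γ[g; MIN(b)→f](R))) → 4

|E| = 4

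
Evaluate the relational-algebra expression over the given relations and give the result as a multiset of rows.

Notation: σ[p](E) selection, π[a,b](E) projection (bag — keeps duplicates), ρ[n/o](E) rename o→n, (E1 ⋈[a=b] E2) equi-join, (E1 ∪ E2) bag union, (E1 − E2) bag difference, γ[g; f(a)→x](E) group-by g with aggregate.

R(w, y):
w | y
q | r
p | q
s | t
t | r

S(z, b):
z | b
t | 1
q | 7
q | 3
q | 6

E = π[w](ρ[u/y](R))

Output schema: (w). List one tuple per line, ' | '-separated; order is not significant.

Row counts bottom-up:
  R → 4
  ρ[u/y](R) → 4
  π[w](ρ[u/y](R)) → 4

== RESULT ==
w
p
q
s
t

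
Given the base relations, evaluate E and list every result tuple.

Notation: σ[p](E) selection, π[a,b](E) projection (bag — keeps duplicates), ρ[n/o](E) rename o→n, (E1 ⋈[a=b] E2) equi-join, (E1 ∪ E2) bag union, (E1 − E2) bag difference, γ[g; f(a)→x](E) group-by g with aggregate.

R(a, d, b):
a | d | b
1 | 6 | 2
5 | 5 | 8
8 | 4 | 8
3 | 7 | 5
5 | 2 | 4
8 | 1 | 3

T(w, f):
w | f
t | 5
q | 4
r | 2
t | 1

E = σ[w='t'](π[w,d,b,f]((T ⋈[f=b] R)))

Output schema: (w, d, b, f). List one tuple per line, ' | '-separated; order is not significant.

Stepwise |·|:
  T → 4
  R → 6
  (T ⋈[f=b] R) → 3
  π[w,d,b,f]((T ⋈[f=b] R)) → 3
  σ[w='t'](π[w,d,b,f]((T ⋈[f=b] R))) → 1

== RESULT ==
w | d | b | f
t | 7 | 5 | 5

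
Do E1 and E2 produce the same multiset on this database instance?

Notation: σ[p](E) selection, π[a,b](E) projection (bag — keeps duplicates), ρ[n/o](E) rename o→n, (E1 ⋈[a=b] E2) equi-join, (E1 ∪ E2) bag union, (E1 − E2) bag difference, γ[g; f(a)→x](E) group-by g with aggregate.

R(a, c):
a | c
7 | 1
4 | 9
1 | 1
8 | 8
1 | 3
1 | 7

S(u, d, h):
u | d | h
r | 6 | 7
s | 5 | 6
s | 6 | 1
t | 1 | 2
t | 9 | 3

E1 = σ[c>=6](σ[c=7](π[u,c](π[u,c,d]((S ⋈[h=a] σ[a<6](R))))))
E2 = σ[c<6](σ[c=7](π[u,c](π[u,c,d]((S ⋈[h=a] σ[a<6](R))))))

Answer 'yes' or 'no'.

E1 per-node cardinality:
  S → 5
  R → 6
  σ[a<6](R) → 4
  (S ⋈[h=a] σ[a<6](R)) → 3
  π[u,c,d]((S ⋈[h=a] σ[a<6](R))) → 3
  π[u,c](π[u,c,d]((S ⋈[h=a] σ[a<6](R)))) → 3
  σ[c=7](π[u,c](π[u,c,d]((S ⋈[h=a] σ[a<6](R))))) → 1
  σ[c>=6](σ[c=7](π[u,c](π[u,c,d]((S ⋈[h=a] σ[a<6](R)))))) → 1
E2 per-node cardinality:
  S → 5
  R → 6
  σ[a<6](R) → 4
  (S ⋈[h=a] σ[a<6](R)) → 3
  π[u,c,d]((S ⋈[h=a] σ[a<6](R))) → 3
  π[u,c](π[u,c,d]((S ⋈[h=a] σ[a<6](R)))) → 3
  σ[c=7](π[u,c](π[u,c,d]((S ⋈[h=a] σ[a<6](R))))) → 1
  σ[c<6](σ[c=7](π[u,c](π[u,c,d]((S ⋈[h=a] σ[a<6](R)))))) → 0

E1 result:
u | c
s | 7
E2 result:
u | c
(0 rows)
Witness: ('s', 7) appears 1× in E1 but 0× in E2.

no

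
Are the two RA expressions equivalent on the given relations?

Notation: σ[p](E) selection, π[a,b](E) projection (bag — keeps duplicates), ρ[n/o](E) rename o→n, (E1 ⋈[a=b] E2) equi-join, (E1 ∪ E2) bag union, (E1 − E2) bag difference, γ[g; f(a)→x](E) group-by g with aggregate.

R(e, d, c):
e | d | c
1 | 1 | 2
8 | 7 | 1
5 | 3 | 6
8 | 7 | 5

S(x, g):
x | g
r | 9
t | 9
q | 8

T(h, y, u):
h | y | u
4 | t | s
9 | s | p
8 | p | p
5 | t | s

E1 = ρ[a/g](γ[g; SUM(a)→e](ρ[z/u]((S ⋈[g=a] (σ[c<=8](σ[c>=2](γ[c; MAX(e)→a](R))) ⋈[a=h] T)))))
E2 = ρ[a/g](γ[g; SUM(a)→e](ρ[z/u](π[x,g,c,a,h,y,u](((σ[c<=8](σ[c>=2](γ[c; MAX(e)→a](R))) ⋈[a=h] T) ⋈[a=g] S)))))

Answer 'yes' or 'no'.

E1 per-node cardinality:
  S → 3
  R → 4
  γ[c; MAX(e)→a](R) → 4
  σ[c>=2](γ[c; MAX(e)→a](R)) → 3
  σ[c<=8](σ[c>=2](γ[c; MAX(e)→a](R))) → 3
  T → 4
  (σ[c<=8](σ[c>=2](γ[c; MAX(e)→a](R))) ⋈[a=h] T) → 2
  (S ⋈[g=a] (σ[c<=8](σ[c>=2](γ[c; MAX(e)→a](R))) ⋈[a=h] T)) → 1
  ρ[z/u]((S ⋈[g=a] (σ[c<=8](σ[c>=2](γ[c; MAX(e)→a](R))) ⋈[a=h] T))) → 1
  γ[g; SUM(a)→e](ρ[z/u]((S ⋈[g=a] (σ[c<=8](σ[c>=2](γ[c; MAX(e)→a](R))) ⋈[a=h] T)))) → 1
  ρ[a/g](γ[g; SUM(a)→e](ρ[z/u]((S ⋈[g=a] (σ[c<=8](σ[c>=2](γ[c; MAX(e)→a](R))) ⋈[a=h] T))))) → 1
E2 per-node cardinality:
  R → 4
  γ[c; MAX(e)→a](R) → 4
  σ[c>=2](γ[c; MAX(e)→a](R)) → 3
  σ[c<=8](σ[c>=2](γ[c; MAX(e)→a](R))) → 3
  T → 4
  (σ[c<=8](σ[c>=2](γ[c; MAX(e)→a](R))) ⋈[a=h] T) → 2
  S → 3
  ((σ[c<=8](σ[c>=2](γ[c; MAX(e)→a](R))) ⋈[a=h] T) ⋈[a=g] S) → 1
  π[x,g,c,a,h,y,u](((σ[c<=8](σ[c>=2](γ[c; MAX(e)→a](R))) ⋈[a=h] T) ⋈[a=g] S)) → 1
  ρ[z/u](π[x,g,c,a,h,y,u](((σ[c<=8](σ[c>=2](γ[c; MAX(e)→a](R))) ⋈[a=h] T) ⋈[a=g] S))) → 1
  γ[g; SUM(a)→e](ρ[z/u](π[x,g,c,a,h,y,u](((σ[c<=8](σ[c>=2](γ[c; MAX(e)→a](R))) ⋈[a=h] T) ⋈[a=g] S)))) → 1
  ρ[a/g](γ[g; SUM(a)→e](ρ[z/u](π[x,g,c,a,h,y,u](((σ[c<=8](σ[c>=2](γ[c; MAX(e)→a](R))) ⋈[a=h] T) ⋈[a=g] S))))) → 1

E1 and E2 produce the same multiset:
a | e
8 | 8

yes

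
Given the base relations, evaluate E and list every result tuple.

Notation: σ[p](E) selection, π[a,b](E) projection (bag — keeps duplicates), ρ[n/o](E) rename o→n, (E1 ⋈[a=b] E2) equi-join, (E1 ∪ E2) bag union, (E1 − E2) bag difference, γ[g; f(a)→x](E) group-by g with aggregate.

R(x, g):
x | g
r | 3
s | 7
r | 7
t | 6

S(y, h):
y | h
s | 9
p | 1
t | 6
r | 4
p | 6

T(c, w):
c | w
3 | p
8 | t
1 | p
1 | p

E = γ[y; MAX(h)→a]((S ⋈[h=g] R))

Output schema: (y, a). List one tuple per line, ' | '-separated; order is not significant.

Row counts bottom-up:
  S → 5
  R → 4
  (S ⋈[h=g] R) → 2
  γ[y; MAX(h)→a]((S ⋈[h=g] R)) → 2

== RESULT ==
y | a
p | 6
t | 6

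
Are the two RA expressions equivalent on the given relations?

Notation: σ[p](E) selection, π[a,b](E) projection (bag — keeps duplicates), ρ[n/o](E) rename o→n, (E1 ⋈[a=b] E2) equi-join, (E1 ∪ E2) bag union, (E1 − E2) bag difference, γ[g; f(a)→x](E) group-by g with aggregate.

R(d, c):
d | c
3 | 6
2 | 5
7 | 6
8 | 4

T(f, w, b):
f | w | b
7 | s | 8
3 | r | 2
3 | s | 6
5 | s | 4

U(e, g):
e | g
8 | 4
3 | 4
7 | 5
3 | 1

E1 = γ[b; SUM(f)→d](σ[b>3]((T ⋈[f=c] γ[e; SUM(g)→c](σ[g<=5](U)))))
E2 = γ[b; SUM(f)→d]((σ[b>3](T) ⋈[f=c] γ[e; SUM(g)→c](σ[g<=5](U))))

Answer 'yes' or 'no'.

E1 subexpression sizes:
  T → 4
  U → 4
  σ[g<=5](U) → 4
  γ[e; SUM(g)→c](σ[g<=5](U)) → 3
  (T ⋈[f=c] γ[e; SUM(g)→c](σ[g<=5](U))) → 2
  σ[b>3]((T ⋈[f=c] γ[e; SUM(g)→c](σ[g<=5](U)))) → 2
  γ[b; SUM(f)→d](σ[b>3]((T ⋈[f=c] γ[e; SUM(g)→c](σ[g<=5](U))))) → 1
E2 subexpression sizes:
  T → 4
  σ[b>3](T) → 3
  U → 4
  σ[g<=5](U) → 4
  γ[e; SUM(g)→c](σ[g<=5](U)) → 3
  (σ[b>3](T) ⋈[f=c] γ[e; SUM(g)→c](σ[g<=5](U))) → 2
  γ[b; SUM(f)→d]((σ[b>3](T) ⋈[f=c] γ[e; SUM(g)→c](σ[g<=5](U)))) → 1

E1 and E2 produce the same multiset:
b | d
4 | 10

yes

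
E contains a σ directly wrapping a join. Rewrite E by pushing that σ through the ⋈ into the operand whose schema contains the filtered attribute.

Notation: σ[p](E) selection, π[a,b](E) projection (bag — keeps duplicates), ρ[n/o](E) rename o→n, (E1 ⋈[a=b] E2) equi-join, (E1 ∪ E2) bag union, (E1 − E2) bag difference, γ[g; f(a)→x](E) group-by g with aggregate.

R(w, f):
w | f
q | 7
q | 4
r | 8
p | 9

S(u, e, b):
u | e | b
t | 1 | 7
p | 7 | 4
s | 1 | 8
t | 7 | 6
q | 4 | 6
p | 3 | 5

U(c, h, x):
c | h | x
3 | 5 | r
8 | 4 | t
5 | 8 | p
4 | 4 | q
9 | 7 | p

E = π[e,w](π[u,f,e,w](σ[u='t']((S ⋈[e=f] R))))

σ filters on u, owned by the left side.
E' = π[e,w](π[u,f,e,w]((σ[u='t'](S) ⋈[e=f] R)))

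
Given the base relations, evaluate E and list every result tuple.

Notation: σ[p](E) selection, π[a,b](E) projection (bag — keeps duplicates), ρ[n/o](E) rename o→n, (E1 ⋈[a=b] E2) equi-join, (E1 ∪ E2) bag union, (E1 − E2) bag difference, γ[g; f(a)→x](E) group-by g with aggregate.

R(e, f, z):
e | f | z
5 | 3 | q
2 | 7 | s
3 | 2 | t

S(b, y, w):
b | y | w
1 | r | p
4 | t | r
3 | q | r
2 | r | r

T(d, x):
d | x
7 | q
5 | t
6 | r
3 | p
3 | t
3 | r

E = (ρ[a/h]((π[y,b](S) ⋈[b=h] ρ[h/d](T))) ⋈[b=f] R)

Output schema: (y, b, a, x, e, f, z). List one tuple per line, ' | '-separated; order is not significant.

Per-node cardinality:
  S → 4
  π[y,b](S) → 4
  T → 6
  ρ[h/d](T) → 6
  (π[y,b](S) ⋈[b=h] ρ[h/d](T)) → 3
  ρ[a/h]((π[y,b](S) ⋈[b=h] ρ[h/d](T))) → 3
  R → 3
  (ρ[a/h]((π[y,b](S) ⋈[b=h] ρ[h/d](T))) ⋈[b=f] R) → 3

== RESULT ==
y | b | a | x | e | f | z
q | 3 | 3 | p | 5 | 3 | q
q | 3 | 3 | r | 5 | 3 | q
q | 3 | 3 | t | 5 | 3 | q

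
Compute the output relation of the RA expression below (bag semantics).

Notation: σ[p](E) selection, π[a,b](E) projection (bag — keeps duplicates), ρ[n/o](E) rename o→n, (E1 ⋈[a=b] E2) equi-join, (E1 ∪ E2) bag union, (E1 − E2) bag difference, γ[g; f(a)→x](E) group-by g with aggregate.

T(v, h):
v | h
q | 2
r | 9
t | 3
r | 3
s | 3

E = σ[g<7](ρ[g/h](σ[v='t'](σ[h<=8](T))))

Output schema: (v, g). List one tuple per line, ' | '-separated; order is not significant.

Subexpression sizes:
  T → 5
  σ[h<=8](T) → 4
  σ[v='t'](σ[h<=8](T)) → 1
  ρ[g/h](σ[v='t'](σ[h<=8](T))) → 1
  σ[g<7](ρ[g/h](σ[v='t'](σ[h<=8](T)))) → 1

== RESULT ==
v | g
t | 3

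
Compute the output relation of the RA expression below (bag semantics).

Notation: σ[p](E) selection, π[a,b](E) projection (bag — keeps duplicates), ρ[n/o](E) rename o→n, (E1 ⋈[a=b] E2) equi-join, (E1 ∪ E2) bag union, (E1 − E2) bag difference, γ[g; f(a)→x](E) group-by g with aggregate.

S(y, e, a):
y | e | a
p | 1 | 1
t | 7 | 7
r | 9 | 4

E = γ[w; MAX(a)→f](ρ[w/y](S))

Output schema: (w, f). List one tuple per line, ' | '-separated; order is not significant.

Subexpression sizes:
  S → 3
  ρ[w/y](S) → 3
  γ[w; MAX(a)→f](ρ[w/y](S)) → 3

== RESULT ==
w | f
p | 1
r | 4
t | 7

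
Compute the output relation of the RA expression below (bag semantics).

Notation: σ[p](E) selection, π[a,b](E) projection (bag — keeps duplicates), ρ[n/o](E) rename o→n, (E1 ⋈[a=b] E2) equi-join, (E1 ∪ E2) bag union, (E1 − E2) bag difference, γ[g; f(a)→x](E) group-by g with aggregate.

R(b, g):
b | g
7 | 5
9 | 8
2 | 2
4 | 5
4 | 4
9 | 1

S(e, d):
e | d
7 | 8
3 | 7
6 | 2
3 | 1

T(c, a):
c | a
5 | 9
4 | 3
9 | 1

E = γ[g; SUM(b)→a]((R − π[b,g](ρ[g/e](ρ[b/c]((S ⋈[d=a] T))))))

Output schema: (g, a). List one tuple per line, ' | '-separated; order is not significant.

Per-node cardinality:
  R → 6
  S → 4
  T → 3
  (S ⋈[d=a] T) → 1
  ρ[b/c]((S ⋈[d=a] T)) → 1
  ρ[g/e](ρ[b/c]((S ⋈[d=a] T))) → 1
  π[b,g](ρ[g/e](ρ[b/c]((S ⋈[d=a] T)))) → 1
  (R − π[b,g](ρ[g/e](ρ[b/c]((S ⋈[d=a] T))))) → 6
  γ[g; SUM(b)→a]((R − π[b,g](ρ[g/e](ρ[b/c]((S ⋈[d=a] T)))))) → 5

== RESULT ==
g | a
1 | 9
2 | 2
4 | 4
5 | 11
8 | 9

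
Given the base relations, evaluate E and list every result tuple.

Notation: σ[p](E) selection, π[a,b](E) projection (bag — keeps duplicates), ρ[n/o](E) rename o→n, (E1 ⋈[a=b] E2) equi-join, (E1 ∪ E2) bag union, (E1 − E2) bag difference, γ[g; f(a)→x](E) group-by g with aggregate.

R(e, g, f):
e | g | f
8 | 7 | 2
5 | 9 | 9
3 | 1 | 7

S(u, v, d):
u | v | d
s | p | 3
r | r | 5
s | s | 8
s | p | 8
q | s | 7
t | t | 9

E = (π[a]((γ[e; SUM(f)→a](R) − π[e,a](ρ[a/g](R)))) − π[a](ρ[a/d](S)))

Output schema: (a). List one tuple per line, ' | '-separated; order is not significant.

Stepwise |·|:
  R → 3
  γ[e; SUM(f)→a](R) → 3
  R → 3
  ρ[a/g](R) → 3
  π[e,a](ρ[a/g](R)) → 3
  (γ[e; SUM(f)→a](R) − π[e,a](ρ[a/g](R))) → 2
  π[a]((γ[e; SUM(f)→a](R) − π[e,a](ρ[a/g](R)))) → 2
  S → 6
  ρ[a/d](S) → 6
  π[a](ρ[a/d](S)) → 6
  (π[a]((γ[e; SUM(f)→a](R) − π[e,a](ρ[a/g](R)))) − π[a](ρ[a/d](S))) → 1

== RESULT ==
a
2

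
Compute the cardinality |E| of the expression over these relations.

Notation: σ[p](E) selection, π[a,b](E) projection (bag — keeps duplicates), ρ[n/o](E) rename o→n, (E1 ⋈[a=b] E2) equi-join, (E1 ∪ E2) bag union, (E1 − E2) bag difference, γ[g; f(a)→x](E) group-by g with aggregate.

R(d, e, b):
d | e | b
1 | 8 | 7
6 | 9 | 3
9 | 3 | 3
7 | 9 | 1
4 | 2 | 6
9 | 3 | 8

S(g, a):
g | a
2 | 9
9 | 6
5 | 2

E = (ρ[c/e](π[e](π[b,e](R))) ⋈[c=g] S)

Row counts bottom-up:
  R → 6
  π[b,e](R) → 6
  π[e](π[b,e](R)) → 6
  ρ[c/e](π[e](π[b,e](R))) → 6
  S → 3
  (ρ[c/e](π[e](π[b,e](R))) ⋈[c=g] S) → 3

|E| = 3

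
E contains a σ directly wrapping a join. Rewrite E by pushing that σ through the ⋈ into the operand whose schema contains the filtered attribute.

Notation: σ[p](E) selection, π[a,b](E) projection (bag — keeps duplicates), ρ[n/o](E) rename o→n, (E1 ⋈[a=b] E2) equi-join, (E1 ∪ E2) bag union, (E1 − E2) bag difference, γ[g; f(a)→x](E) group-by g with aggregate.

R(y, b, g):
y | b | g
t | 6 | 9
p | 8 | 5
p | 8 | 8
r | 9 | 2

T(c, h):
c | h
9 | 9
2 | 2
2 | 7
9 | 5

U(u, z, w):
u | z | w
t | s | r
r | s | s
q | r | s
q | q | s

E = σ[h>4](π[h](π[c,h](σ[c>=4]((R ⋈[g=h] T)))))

σ filters on c, owned by the right side.
E' = σ[h>4](π[h](π[c,h]((R ⋈[g=h] σ[c>=4](T)))))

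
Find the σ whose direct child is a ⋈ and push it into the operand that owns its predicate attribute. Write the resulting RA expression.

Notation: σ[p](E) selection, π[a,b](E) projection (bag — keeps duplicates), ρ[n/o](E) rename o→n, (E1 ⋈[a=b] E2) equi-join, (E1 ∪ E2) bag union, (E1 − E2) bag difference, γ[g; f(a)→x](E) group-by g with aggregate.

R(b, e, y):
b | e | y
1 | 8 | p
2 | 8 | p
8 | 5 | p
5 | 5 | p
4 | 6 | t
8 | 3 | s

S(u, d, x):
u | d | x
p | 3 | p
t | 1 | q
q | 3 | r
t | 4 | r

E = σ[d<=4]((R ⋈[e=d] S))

σ filters on d, owned by the right side.
E' = (R ⋈[e=d] σ[d<=4](S))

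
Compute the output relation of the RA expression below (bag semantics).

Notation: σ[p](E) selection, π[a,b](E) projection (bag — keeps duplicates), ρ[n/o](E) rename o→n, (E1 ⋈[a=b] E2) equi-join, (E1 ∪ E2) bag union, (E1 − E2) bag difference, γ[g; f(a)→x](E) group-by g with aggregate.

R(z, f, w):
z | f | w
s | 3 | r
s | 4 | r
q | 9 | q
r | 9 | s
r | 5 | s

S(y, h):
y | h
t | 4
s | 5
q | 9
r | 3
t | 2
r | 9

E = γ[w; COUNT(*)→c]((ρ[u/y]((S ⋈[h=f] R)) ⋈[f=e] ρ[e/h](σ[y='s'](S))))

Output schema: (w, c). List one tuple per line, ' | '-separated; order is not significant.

Row counts bottom-up:
  S → 6
  R → 5
  (S ⋈[h=f] R) → 7
  ρ[u/y]((S ⋈[h=f] R)) → 7
  S → 6
  σ[y='s'](S) → 1
  ρ[e/h](σ[y='s'](S)) → 1
  (ρ[u/y]((S ⋈[h=f] R)) ⋈[f=e] ρ[e/h](σ[y='s'](S))) → 1
  γ[w; COUNT(*)→c]((ρ[u/y]((S ⋈[h=f] R)) ⋈[f=e] ρ[e/h](σ[y='s'](S)))) → 1

== RESULT ==
w | c
s | 1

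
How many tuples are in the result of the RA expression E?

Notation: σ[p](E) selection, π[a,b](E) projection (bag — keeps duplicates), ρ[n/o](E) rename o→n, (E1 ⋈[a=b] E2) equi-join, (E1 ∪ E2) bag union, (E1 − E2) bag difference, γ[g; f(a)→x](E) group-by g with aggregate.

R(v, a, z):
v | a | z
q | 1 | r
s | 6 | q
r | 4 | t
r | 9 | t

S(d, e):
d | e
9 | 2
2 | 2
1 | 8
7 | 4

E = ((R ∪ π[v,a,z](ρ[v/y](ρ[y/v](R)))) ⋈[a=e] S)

Subexpression sizes:
  R → 4
  R → 4
  ρ[y/v](R) → 4
  ρ[v/y](ρ[y/v](R)) → 4
  π[v,a,z](ρ[v/y](ρ[y/v](R))) → 4
  (R ∪ π[v,a,z](ρ[v/y](ρ[y/v](R)))) → 8
  S → 4
  ((R ∪ π[v,a,z](ρ[v/y](ρ[y/v](R)))) ⋈[a=e] S) → 2

|E| = 2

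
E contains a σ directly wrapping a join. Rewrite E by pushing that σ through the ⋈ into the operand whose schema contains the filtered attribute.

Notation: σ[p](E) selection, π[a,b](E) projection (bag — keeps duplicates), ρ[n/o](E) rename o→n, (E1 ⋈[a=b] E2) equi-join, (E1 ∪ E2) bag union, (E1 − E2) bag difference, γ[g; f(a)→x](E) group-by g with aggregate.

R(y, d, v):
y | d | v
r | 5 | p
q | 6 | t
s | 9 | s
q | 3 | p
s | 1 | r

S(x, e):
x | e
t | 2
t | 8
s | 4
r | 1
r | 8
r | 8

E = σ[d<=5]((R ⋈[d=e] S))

σ filters on d, owned by the left side.
E' = (σ[d<=5](R) ⋈[d=e] S)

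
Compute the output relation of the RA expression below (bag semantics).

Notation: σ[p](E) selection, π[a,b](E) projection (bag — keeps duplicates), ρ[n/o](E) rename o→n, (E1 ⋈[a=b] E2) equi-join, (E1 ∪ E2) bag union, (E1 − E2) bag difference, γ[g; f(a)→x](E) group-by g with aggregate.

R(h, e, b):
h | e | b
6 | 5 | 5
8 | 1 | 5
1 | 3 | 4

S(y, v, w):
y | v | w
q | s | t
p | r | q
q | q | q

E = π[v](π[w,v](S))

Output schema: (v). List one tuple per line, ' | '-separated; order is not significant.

Row counts bottom-up:
  S → 3
  π[w,v](S) → 3
  π[v](π[w,v](S)) → 3

== RESULT ==
v
q
r
s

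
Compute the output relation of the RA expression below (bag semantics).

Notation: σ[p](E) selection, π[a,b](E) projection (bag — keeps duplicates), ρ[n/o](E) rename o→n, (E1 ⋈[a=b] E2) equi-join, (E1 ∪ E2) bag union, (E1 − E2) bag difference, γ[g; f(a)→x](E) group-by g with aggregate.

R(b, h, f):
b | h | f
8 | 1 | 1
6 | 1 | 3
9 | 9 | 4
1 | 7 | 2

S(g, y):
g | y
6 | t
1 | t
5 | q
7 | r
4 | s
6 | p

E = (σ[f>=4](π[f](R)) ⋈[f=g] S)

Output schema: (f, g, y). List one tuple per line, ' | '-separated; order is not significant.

Per-node cardinality:
  R → 4
  π[f](R) → 4
  σ[f>=4](π[f](R)) → 1
  S → 6
  (σ[f>=4](π[f](R)) ⋈[f=g] S) → 1

== RESULT ==
f | g | y
4 | 4 | s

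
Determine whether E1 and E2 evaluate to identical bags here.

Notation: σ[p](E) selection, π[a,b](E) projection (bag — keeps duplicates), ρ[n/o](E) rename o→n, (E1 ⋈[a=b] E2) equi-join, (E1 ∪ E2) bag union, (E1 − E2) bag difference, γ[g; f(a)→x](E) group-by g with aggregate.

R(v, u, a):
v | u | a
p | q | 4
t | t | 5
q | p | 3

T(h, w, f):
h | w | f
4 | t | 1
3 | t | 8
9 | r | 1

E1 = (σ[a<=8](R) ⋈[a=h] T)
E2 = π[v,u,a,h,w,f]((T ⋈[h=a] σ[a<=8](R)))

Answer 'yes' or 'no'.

E1 per-node cardinality:
  R → 3
  σ[a<=8](R) → 3
  T → 3
  (σ[a<=8](R) ⋈[a=h] T) → 2
E2 per-node cardinality:
  T → 3
  R → 3
  σ[a<=8](R) → 3
  (T ⋈[h=a] σ[a<=8](R)) → 2
  π[v,u,a,h,w,f]((T ⋈[h=a] σ[a<=8](R))) → 2

E1 and E2 produce the same multiset:
v | u | a | h | w | f
p | q | 4 | 4 | t | 1
q | p | 3 | 3 | t | 8

yes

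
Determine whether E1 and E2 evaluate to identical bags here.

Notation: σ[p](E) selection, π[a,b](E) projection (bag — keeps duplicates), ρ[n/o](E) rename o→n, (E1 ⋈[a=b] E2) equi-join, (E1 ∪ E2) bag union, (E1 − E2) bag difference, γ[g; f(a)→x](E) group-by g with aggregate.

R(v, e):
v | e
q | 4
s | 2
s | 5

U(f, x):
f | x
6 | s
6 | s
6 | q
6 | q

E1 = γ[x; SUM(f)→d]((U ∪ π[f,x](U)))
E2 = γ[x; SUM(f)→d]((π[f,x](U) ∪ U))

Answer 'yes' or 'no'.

E1 per-node cardinality:
  U → 4
  U → 4
  π[f,x](U) → 4
  (U ∪ π[f,x](U)) → 8
  γ[x; SUM(f)→d]((U ∪ π[f,x](U))) → 2
E2 per-node cardinality:
  U → 4
  π[f,x](U) → 4
  U → 4
  (π[f,x](U) ∪ U) → 8
  γ[x; SUM(f)→d]((π[f,x](U) ∪ U)) → 2

E1 and E2 produce the same multiset:
x | d
q | 24
s | 24

yes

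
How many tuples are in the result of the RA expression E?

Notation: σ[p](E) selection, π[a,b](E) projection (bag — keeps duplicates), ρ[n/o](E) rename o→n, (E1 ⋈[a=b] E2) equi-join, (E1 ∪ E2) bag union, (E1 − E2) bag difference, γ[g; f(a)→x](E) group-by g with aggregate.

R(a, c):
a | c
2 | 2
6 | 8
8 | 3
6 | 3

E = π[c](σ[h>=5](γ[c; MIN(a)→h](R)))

Subexpression sizes:
  R → 4
  γ[c; MIN(a)→h](R) → 3
  σ[h>=5](γ[c; MIN(a)→h](R)) → 2
  π[c](σ[h>=5](γ[c; MIN(a)→h](R))) → 2

|E| = 2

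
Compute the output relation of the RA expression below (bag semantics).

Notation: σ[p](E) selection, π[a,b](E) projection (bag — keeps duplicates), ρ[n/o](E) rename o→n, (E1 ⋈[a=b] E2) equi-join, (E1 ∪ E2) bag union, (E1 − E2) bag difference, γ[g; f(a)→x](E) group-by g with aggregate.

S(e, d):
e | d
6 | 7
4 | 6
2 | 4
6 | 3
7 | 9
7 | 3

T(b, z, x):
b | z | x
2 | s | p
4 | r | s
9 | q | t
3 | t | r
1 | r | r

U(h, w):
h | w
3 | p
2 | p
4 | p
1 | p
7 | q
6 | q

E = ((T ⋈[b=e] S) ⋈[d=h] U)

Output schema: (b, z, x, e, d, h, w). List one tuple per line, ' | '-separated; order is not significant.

Subexpression sizes:
  T → 5
  S → 6
  (T ⋈[b=e] S) → 2
  U → 6
  ((T ⋈[b=e] S) ⋈[d=h] U) → 2

== RESULT ==
b | z | x | e | d | h | w
2 | s | p | 2 | 4 | 4 | p
4 | r | s | 4 | 6 | 6 | q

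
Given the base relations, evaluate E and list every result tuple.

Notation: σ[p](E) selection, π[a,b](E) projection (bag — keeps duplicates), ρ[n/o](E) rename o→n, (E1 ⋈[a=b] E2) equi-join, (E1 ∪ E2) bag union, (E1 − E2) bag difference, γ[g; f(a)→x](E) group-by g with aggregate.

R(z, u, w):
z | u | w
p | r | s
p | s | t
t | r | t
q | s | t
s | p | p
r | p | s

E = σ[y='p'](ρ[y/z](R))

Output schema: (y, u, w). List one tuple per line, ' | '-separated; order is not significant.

Subexpression sizes:
  R → 6
  ρ[y/z](R) → 6
  σ[y='p'](ρ[y/z](R)) → 2

== RESULT ==
y | u | w
p | r | s
p | s | t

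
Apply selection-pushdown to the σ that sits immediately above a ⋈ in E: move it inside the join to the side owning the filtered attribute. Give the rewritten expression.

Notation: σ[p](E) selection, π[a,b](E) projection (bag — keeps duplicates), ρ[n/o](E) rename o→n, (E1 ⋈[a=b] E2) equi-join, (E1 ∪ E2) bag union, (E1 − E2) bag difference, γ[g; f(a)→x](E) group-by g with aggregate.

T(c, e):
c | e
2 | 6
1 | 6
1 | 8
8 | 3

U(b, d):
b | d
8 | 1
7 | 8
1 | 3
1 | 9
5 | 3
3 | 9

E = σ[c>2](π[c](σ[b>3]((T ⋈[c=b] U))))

σ filters on b, owned by the right side.
E' = σ[c>2](π[c]((T ⋈[c=b] σ[b>3](U))))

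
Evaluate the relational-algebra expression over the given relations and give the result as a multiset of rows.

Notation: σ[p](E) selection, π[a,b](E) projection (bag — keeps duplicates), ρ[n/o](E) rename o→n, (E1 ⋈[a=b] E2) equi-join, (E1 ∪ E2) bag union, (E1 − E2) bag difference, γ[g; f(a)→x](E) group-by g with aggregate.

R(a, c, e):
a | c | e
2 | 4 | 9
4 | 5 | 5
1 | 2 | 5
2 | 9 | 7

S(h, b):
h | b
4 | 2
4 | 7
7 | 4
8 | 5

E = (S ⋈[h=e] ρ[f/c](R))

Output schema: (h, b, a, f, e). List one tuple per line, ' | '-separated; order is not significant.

Per-node cardinality:
  S → 4
  R → 4
  ρ[f/c](R) → 4
  (S ⋈[h=e] ρ[f/c](R)) → 1

== RESULT ==
h | b | a | f | e
7 | 4 | 2 | 9 | 7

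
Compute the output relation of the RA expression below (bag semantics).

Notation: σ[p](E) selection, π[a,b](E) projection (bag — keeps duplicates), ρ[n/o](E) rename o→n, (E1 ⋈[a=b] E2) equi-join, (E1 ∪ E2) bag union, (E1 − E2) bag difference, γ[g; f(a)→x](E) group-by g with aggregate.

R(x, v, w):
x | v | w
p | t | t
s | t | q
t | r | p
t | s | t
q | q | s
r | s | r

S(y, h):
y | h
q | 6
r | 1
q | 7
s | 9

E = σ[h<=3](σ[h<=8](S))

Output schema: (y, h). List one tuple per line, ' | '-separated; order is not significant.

Per-node cardinality:
  S → 4
  σ[h<=8](S) → 3
  σ[h<=3](σ[h<=8](S)) → 1

== RESULT ==
y | h
r | 1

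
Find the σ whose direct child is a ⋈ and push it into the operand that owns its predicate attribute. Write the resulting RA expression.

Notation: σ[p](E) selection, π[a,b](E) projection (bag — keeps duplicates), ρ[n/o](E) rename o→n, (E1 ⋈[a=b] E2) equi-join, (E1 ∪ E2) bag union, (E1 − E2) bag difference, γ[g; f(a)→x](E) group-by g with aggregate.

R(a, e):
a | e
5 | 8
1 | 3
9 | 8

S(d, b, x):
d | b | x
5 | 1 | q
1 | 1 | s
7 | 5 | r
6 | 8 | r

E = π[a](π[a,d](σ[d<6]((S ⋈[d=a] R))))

σ filters on d, owned by the left side.
E' = π[a](π[a,d]((σ[d<6](S) ⋈[d=a] R)))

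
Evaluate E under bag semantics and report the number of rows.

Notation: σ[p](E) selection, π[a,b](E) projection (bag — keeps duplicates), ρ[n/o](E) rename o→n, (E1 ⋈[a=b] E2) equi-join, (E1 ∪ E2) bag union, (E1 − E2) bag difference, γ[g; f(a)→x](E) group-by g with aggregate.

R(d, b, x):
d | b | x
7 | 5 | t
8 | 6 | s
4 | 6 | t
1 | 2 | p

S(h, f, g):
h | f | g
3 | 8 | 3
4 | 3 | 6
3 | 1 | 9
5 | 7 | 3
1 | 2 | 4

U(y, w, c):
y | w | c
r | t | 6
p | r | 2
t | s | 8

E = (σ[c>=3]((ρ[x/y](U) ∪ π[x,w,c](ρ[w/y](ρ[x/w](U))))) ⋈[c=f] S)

Subexpression sizes:
  U → 3
  ρ[x/y](U) → 3
  U → 3
  ρ[x/w](U) → 3
  ρ[w/y](ρ[x/w](U)) → 3
  π[x,w,c](ρ[w/y](ρ[x/w](U))) → 3
  (ρ[x/y](U) ∪ π[x,w,c](ρ[w/y](ρ[x/w](U)))) → 6
  σ[c>=3]((ρ[x/y](U) ∪ π[x,w,c](ρ[w/y](ρ[x/w](U))))) → 4
  S → 5
  (σ[c>=3]((ρ[x/y](U) ∪ π[x,w,c](ρ[w/y](ρ[x/w](U))))) ⋈[c=f] S) → 2

|E| = 2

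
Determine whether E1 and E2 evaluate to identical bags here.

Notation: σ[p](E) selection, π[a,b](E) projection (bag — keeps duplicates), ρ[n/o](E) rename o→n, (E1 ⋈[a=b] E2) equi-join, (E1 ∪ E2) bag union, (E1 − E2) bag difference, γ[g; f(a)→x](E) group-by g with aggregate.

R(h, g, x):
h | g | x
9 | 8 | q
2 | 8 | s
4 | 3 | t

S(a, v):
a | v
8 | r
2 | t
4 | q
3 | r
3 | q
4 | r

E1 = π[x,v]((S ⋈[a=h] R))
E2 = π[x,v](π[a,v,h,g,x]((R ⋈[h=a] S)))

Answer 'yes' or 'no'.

E1 stepwise |·|:
  S → 6
  R → 3
  (S ⋈[a=h] R) → 3
  π[x,v]((S ⋈[a=h] R)) → 3
E2 stepwise |·|:
  R → 3
  S → 6
  (R ⋈[h=a] S) → 3
  π[a,v,h,g,x]((R ⋈[h=a] S)) → 3
  π[x,v](π[a,v,h,g,x]((R ⋈[h=a] S))) → 3

E1 and E2 produce the same multiset:
x | v
s | t
t | q
t | r

yes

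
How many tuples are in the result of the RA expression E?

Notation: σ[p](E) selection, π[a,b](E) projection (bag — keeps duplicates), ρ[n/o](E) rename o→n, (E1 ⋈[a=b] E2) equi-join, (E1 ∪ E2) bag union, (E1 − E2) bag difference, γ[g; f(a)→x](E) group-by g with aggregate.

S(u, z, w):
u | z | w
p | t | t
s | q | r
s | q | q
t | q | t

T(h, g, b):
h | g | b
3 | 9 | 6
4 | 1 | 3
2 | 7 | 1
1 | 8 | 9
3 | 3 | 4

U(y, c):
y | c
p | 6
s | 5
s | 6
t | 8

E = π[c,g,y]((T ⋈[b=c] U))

Per-node cardinality:
  T → 5
  U → 4
  (T ⋈[b=c] U) → 2
  π[c,g,y]((T ⋈[b=c] U)) → 2

|E| = 2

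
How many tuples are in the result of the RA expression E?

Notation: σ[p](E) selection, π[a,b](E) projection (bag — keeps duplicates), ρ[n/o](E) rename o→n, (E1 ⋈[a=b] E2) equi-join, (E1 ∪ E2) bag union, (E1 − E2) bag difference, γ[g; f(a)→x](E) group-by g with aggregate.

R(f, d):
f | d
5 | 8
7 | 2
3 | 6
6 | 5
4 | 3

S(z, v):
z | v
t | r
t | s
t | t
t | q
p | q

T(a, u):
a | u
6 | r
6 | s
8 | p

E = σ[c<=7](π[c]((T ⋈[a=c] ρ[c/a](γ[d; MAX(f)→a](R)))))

Stepwise |·|:
  T → 3
  R → 5
  γ[d; MAX(f)→a](R) → 5
  ρ[c/a](γ[d; MAX(f)→a](R)) → 5
  (T ⋈[a=c] ρ[c/a](γ[d; MAX(f)→a](R))) → 2
  π[c]((T ⋈[a=c] ρ[c/a](γ[d; MAX(f)→a](R)))) → 2
  σ[c<=7](π[c]((T ⋈[a=c] ρ[c/a](γ[d; MAX(f)→a](R))))) → 2

|E| = 2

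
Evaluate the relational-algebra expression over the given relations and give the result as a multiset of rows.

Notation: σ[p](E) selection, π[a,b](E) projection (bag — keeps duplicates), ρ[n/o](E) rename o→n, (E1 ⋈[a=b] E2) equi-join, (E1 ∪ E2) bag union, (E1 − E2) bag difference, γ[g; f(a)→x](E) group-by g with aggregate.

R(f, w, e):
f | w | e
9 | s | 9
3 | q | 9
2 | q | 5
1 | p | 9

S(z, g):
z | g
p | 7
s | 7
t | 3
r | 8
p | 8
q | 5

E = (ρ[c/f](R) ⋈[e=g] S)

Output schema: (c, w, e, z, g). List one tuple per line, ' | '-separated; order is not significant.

Row counts bottom-up:
  R → 4
  ρ[c/f](R) → 4
  S → 6
  (ρ[c/f](R) ⋈[e=g] S) → 1

== RESULT ==
c | w | e | z | g
2 | q | 5 | q | 5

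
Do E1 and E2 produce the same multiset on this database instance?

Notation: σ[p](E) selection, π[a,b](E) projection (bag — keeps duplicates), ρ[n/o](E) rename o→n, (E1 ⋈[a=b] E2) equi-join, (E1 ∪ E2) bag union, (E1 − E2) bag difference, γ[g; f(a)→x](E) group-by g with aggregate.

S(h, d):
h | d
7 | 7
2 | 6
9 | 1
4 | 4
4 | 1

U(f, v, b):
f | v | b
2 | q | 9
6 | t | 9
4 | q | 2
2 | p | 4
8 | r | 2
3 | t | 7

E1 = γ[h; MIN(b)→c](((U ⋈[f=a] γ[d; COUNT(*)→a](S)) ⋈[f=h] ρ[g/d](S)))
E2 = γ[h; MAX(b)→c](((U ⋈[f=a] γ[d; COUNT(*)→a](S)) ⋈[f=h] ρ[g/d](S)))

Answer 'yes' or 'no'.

E1 row counts bottom-up:
  U → 6
  S → 5
  γ[d; COUNT(*)→a](S) → 4
  (U ⋈[f=a] γ[d; COUNT(*)→a](S)) → 2
  S → 5
  ρ[g/d](S) → 5
  ((U ⋈[f=a] γ[d; COUNT(*)→a](S)) ⋈[f=h] ρ[g/d](S)) → 2
  γ[h; MIN(b)→c](((U ⋈[f=a] γ[d; COUNT(*)→a](S)) ⋈[f=h] ρ[g/d](S))) → 1
E2 row counts bottom-up:
  U → 6
  S → 5
  γ[d; COUNT(*)→a](S) → 4
  (U ⋈[f=a] γ[d; COUNT(*)→a](S)) → 2
  S → 5
  ρ[g/d](S) → 5
  ((U ⋈[f=a] γ[d; COUNT(*)→a](S)) ⋈[f=h] ρ[g/d](S)) → 2
  γ[h; MAX(b)→c](((U ⋈[f=a] γ[d; COUNT(*)→a](S)) ⋈[f=h] ρ[g/d](S))) → 1

E1 result:
h | c
2 | 4
E2 result:
h | c
2 | 9
Witness: (2, 9) appears 0× in E1 but 1× in E2.

no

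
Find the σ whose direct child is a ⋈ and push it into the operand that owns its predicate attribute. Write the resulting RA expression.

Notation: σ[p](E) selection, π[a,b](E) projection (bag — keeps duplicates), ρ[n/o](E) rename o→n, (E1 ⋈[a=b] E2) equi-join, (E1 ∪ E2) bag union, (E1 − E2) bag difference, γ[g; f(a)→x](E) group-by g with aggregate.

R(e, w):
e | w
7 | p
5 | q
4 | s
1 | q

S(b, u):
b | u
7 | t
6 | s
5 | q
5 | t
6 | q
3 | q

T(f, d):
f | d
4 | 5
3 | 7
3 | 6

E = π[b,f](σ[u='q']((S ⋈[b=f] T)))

σ filters on u, owned by the left side.
E' = π[b,f]((σ[u='q'](S) ⋈[b=f] T))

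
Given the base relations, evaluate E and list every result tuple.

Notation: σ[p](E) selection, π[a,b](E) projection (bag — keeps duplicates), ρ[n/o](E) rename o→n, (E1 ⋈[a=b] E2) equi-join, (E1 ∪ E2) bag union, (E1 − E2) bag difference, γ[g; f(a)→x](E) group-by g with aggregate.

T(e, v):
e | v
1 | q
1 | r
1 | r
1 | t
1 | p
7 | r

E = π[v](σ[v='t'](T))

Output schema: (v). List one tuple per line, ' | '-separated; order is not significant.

Subexpression sizes:
  T → 6
  σ[v='t'](T) → 1
  π[v](σ[v='t'](T)) → 1

== RESULT ==
v
t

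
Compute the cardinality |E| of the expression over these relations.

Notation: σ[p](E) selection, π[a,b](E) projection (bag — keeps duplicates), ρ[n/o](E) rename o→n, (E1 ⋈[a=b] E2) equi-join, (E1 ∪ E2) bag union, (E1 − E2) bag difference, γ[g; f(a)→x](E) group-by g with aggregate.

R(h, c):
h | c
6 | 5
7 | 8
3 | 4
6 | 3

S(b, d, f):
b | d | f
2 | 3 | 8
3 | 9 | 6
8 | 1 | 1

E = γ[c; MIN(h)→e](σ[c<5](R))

Per-node cardinality:
  R → 4
  σ[c<5](R) → 2
  γ[c; MIN(h)→e](σ[c<5](R)) → 2

|E| = 2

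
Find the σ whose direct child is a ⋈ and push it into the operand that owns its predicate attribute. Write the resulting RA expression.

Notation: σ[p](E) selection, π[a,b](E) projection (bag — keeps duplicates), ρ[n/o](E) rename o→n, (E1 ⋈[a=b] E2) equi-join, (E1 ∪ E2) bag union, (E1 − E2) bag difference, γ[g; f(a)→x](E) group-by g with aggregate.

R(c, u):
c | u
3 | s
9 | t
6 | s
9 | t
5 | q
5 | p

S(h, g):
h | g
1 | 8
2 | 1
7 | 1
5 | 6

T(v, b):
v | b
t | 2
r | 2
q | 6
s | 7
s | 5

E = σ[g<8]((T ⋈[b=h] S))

σ filters on g, owned by the right side.
E' = (T ⋈[b=h] σ[g<8](S))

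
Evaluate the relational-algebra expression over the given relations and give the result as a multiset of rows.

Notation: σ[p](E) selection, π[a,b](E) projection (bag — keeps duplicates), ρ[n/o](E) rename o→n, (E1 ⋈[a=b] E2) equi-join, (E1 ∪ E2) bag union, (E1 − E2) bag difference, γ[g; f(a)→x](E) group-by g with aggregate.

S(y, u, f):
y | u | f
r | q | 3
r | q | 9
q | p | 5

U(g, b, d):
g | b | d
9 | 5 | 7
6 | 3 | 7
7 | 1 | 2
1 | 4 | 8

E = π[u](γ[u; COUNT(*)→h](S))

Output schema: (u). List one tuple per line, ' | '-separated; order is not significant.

Per-node cardinality:
  S → 3
  γ[u; COUNT(*)→h](S) → 2
  π[u](γ[u; COUNT(*)→h](S)) → 2

== RESULT ==
u
p
q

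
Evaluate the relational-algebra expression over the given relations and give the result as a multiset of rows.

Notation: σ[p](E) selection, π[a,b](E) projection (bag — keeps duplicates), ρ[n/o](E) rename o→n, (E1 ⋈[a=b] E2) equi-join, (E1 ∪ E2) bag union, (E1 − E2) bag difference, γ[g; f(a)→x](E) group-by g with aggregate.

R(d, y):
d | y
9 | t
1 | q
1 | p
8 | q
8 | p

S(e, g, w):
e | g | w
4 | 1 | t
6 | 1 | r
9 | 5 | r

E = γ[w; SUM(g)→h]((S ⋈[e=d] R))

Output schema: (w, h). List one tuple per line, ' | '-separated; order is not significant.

Subexpression sizes:
  S → 3
  R → 5
  (S ⋈[e=d] R) → 1
  γ[w; SUM(g)→h]((S ⋈[e=d] R)) → 1

== RESULT ==
w | h
r | 5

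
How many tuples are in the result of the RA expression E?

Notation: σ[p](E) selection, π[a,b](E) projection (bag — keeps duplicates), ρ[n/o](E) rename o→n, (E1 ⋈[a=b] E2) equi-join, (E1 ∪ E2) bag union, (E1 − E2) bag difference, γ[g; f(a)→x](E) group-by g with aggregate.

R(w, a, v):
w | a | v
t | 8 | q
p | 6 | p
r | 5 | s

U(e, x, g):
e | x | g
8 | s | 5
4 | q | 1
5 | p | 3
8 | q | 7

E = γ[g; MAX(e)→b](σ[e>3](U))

Row counts bottom-up:
  U → 4
  σ[e>3](U) → 4
  γ[g; MAX(e)→b](σ[e>3](U)) → 4

|E| = 4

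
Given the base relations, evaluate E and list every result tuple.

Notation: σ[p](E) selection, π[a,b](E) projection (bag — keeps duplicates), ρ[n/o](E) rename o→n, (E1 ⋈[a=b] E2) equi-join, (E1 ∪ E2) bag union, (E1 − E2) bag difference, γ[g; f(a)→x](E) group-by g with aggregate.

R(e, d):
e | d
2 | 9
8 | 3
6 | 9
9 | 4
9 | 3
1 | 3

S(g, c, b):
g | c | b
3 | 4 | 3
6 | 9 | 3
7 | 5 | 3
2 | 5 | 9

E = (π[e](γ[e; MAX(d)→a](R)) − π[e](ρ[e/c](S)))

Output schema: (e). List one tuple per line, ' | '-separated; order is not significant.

Stepwise |·|:
  R → 6
  γ[e; MAX(d)→a](R) → 5
  π[e](γ[e; MAX(d)→a](R)) → 5
  S → 4
  ρ[e/c](S) → 4
  π[e](ρ[e/c](S)) → 4
  (π[e](γ[e; MAX(d)→a](R)) − π[e](ρ[e/c](S))) → 4

== RESULT ==
e
1
2
6
8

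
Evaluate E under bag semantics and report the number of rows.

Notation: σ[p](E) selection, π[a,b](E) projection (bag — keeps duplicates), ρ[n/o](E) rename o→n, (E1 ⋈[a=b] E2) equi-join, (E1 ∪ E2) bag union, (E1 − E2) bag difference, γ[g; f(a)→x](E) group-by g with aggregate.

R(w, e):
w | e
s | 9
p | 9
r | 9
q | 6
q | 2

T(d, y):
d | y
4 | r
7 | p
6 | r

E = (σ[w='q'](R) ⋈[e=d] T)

Row counts bottom-up:
  R → 5
  σ[w='q'](R) → 2
  T → 3
  (σ[w='q'](R) ⋈[e=d] T) → 1

|E| = 1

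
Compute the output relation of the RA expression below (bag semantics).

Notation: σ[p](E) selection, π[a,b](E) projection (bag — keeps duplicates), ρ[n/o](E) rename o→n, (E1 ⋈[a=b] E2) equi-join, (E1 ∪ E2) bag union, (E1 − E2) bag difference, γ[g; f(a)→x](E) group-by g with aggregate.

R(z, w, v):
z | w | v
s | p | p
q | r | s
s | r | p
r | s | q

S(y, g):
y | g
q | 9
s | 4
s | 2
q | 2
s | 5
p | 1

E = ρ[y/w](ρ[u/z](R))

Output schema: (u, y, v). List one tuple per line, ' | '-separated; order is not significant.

Subexpression sizes:
  R → 4
  ρ[u/z](R) → 4
  ρ[y/w](ρ[u/z](R)) → 4

== RESULT ==
u | y | v
q | r | s
r | s | q
s | p | p
s | r | p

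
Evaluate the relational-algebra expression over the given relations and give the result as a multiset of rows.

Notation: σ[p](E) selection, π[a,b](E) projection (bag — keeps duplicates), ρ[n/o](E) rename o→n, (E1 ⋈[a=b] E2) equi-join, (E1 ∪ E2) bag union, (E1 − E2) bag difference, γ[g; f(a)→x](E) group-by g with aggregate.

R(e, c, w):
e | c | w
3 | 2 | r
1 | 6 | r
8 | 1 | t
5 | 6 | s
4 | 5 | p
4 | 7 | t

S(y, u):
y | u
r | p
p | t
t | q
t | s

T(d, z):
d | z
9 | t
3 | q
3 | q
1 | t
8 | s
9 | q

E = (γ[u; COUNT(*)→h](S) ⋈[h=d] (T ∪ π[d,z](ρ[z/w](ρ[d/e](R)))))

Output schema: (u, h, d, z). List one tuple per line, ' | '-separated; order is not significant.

Row counts bottom-up:
  S → 4
  γ[u; COUNT(*)→h](S) → 4
  T → 6
  R → 6
  ρ[d/e](R) → 6
  ρ[z/w](ρ[d/e](R)) → 6
  π[d,z](ρ[z/w](ρ[d/e](R))) → 6
  (T ∪ π[d,z](ρ[z/w](ρ[d/e](R)))) → 12
  (γ[u; COUNT(*)→h](S) ⋈[h=d] (T ∪ π[d,z](ρ[z/w](ρ[d/e](R))))) → 8

== RESULT ==
u | h | d | z
p | 1 | 1 | r
p | 1 | 1 | t
q | 1 | 1 | r
q | 1 | 1 | t
s | 1 | 1 | r
s | 1 | 1 | t
t | 1 | 1 | r
t | 1 | 1 | t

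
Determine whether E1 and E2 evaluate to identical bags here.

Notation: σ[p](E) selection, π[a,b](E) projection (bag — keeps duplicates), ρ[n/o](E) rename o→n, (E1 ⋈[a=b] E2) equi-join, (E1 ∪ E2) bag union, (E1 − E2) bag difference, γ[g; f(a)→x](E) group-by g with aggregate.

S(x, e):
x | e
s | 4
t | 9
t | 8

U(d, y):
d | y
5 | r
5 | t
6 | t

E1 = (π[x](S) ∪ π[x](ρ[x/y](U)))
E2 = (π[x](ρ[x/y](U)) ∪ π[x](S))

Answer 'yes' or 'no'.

E1 per-node cardinality:
  S → 3
  π[x](S) → 3
  U → 3
  ρ[x/y](U) → 3
  π[x](ρ[x/y](U)) → 3
  (π[x](S) ∪ π[x](ρ[x/y](U))) → 6
E2 per-node cardinality:
  U → 3
  ρ[x/y](U) → 3
  π[x](ρ[x/y](U)) → 3
  S → 3
  π[x](S) → 3
  (π[x](ρ[x/y](U)) ∪ π[x](S)) → 6

E1 and E2 produce the same multiset:
x
r
s
t
t
t
t

yes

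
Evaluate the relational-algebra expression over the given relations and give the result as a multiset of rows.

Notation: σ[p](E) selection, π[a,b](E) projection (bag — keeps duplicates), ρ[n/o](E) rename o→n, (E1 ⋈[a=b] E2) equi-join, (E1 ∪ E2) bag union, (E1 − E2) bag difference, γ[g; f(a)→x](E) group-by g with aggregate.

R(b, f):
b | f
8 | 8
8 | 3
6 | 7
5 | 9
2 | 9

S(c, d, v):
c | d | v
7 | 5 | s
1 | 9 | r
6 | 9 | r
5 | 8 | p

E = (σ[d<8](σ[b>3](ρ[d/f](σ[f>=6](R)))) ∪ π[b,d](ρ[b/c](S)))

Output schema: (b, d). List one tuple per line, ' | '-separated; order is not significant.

Subexpression sizes:
  R → 5
  σ[f>=6](R) → 4
  ρ[d/f](σ[f>=6](R)) → 4
  σ[b>3](ρ[d/f](σ[f>=6](R))) → 3
  σ[d<8](σ[b>3](ρ[d/f](σ[f>=6](R)))) → 1
  S → 4
  ρ[b/c](S) → 4
  π[b,d](ρ[b/c](S)) → 4
  (σ[d<8](σ[b>3](ρ[d/f](σ[f>=6](R)))) ∪ π[b,d](ρ[b/c](S))) → 5

== RESULT ==
b | d
1 | 9
5 | 8
6 | 7
6 | 9
7 | 5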